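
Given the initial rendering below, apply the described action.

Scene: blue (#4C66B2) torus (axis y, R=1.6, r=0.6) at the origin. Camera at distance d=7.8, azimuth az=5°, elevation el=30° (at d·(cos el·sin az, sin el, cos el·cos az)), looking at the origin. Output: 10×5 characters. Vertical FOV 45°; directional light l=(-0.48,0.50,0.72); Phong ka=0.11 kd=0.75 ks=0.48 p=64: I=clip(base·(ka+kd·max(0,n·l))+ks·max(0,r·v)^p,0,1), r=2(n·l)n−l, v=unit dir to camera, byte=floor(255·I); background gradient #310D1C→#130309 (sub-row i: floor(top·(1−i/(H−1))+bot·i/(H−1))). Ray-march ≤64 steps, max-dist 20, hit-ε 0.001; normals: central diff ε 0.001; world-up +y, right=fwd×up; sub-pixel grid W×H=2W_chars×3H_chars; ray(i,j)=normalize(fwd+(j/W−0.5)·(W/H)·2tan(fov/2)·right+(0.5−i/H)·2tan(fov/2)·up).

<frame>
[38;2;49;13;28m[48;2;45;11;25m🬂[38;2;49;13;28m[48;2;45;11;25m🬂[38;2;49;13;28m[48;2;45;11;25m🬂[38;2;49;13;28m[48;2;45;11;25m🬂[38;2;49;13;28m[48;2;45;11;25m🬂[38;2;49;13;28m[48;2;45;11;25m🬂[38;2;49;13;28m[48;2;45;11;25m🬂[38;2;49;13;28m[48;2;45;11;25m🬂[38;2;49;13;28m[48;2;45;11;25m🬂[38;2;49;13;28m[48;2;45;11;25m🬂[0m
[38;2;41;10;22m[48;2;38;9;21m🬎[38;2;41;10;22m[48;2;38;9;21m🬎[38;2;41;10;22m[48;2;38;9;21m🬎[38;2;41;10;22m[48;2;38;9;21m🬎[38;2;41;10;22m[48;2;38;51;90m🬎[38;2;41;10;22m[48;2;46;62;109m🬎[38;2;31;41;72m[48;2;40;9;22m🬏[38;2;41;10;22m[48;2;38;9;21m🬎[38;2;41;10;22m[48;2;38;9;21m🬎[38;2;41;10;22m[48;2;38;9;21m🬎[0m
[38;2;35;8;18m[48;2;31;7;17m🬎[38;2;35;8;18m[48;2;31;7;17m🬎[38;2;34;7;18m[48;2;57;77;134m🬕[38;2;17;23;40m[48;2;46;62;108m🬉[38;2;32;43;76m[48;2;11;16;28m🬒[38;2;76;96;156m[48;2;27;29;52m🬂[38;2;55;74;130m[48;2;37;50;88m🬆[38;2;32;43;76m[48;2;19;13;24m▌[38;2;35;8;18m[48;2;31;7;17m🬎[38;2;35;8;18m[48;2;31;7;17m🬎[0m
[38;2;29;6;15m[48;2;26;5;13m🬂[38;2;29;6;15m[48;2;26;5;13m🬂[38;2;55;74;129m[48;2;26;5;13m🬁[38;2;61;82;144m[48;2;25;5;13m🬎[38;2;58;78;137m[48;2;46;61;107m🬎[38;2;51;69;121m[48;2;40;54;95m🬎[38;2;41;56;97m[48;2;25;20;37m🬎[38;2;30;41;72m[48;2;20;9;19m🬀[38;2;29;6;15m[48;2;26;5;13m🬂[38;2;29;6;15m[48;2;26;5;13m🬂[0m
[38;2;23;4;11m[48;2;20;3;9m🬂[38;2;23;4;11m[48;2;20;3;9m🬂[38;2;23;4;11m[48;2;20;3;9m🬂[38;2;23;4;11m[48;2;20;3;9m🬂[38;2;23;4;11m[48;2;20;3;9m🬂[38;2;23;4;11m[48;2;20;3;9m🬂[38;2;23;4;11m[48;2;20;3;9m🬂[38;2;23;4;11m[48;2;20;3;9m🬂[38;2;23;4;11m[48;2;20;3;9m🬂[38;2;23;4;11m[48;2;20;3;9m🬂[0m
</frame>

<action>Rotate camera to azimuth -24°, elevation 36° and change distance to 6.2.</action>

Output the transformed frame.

<frame>
[38;2;49;13;28m[48;2;45;11;25m🬂[38;2;49;13;28m[48;2;45;11;25m🬂[38;2;49;13;28m[48;2;45;11;25m🬂[38;2;49;13;28m[48;2;45;11;25m🬂[38;2;49;13;28m[48;2;45;11;25m🬂[38;2;49;13;28m[48;2;45;11;25m🬂[38;2;49;13;28m[48;2;45;11;25m🬂[38;2;49;13;28m[48;2;45;11;25m🬂[38;2;49;13;28m[48;2;45;11;25m🬂[38;2;49;13;28m[48;2;45;11;25m🬂[0m
[38;2;41;10;22m[48;2;38;9;21m🬎[38;2;41;10;22m[48;2;38;9;21m🬎[38;2;41;10;22m[48;2;38;9;21m🬎[38;2;41;10;22m[48;2;40;54;94m🬎[38;2;37;19;38m[48;2;50;67;118m🬆[38;2;42;10;23m[48;2;53;72;125m🬂[38;2;38;17;33m[48;2;53;72;125m🬎[38;2;38;51;89m[48;2;40;9;22m🬏[38;2;41;10;22m[48;2;38;9;21m🬎[38;2;41;10;22m[48;2;38;9;21m🬎[0m
[38;2;35;8;18m[48;2;31;7;17m🬎[38;2;35;8;18m[48;2;31;7;17m🬎[38;2;36;8;19m[48;2;41;55;97m🬀[38;2;31;42;75m[48;2;13;17;30m🬒[38;2;46;63;110m[48;2;28;11;23m🬂[38;2;57;76;134m[48;2;32;7;17m🬂[38;2;49;66;116m[48;2;24;24;44m🬂[38;2;30;41;71m[48;2;38;51;89m🬓[38;2;37;50;88m[48;2;34;7;18m🬓[38;2;35;8;18m[48;2;31;7;17m🬎[0m
[38;2;29;6;15m[48;2;26;5;13m🬂[38;2;29;6;15m[48;2;26;5;13m🬂[38;2;55;74;130m[48;2;25;5;13m🬬[38;2;44;60;106m[48;2;60;81;142m🬂[38;2;30;41;71m[48;2;63;83;142m🬂[38;2;26;35;61m[48;2;58;78;135m🬂[38;2;37;50;88m[48;2;56;75;133m🬂[38;2;47;63;111m[48;2;53;72;126m🬡[38;2;42;57;99m[48;2;26;5;13m🬄[38;2;29;6;15m[48;2;26;5;13m🬂[0m
[38;2;23;4;11m[48;2;20;3;9m🬂[38;2;23;4;11m[48;2;20;3;9m🬂[38;2;23;4;11m[48;2;20;3;9m🬂[38;2;58;77;136m[48;2;20;3;9m🬂[38;2;55;75;131m[48;2;19;3;9m🬎[38;2;56;76;133m[48;2;19;3;9m🬎[38;2;52;70;122m[48;2;19;3;9m🬆[38;2;47;63;110m[48;2;20;3;9m🬀[38;2;23;4;11m[48;2;20;3;9m🬂[38;2;23;4;11m[48;2;20;3;9m🬂[0m
</frame>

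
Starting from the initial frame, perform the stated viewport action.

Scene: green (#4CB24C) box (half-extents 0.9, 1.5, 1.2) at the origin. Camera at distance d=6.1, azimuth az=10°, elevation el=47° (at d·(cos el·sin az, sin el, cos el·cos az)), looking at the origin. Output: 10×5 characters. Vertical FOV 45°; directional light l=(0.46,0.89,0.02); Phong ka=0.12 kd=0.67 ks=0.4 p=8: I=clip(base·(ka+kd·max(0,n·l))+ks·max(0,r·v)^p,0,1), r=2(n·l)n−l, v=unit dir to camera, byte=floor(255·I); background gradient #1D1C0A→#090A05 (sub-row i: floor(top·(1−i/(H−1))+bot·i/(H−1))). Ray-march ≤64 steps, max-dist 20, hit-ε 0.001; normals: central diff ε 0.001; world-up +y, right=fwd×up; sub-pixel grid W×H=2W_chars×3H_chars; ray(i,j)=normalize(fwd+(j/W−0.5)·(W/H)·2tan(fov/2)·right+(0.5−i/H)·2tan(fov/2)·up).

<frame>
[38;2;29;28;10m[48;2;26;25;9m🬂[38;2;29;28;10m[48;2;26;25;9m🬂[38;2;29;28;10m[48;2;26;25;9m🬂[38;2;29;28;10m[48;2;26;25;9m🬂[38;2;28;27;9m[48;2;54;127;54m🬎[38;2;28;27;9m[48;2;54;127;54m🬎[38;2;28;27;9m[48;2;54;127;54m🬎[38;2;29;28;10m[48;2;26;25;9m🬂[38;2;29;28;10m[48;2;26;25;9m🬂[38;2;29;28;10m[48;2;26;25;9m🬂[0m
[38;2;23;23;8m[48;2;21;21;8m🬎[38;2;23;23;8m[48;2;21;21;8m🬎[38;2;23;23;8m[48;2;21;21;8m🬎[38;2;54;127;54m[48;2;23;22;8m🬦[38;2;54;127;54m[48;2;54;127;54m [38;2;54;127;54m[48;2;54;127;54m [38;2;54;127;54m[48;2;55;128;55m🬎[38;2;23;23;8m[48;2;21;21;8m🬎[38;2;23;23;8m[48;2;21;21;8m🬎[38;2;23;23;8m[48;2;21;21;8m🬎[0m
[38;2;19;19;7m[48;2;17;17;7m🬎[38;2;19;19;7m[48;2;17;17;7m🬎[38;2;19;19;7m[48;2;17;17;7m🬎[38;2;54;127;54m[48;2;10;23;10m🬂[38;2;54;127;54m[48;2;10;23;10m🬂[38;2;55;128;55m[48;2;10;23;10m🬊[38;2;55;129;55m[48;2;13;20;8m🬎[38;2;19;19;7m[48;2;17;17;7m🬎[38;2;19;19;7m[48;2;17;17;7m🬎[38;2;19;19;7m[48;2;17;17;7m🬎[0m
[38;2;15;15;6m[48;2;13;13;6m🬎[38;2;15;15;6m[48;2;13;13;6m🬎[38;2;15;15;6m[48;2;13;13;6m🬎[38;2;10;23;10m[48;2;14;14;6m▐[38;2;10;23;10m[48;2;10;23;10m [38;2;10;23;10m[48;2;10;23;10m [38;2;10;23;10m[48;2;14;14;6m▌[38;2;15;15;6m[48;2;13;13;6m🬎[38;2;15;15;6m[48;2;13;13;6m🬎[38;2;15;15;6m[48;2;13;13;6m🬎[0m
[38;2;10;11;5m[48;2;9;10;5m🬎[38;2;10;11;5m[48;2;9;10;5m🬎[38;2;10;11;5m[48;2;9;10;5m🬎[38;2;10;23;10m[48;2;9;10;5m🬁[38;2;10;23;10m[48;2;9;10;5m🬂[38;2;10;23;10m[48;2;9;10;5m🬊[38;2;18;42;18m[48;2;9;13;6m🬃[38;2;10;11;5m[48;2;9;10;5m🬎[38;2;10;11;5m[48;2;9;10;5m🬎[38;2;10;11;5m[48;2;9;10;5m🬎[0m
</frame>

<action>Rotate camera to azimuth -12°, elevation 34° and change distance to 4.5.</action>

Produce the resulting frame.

<frame>
[38;2;29;28;10m[48;2;26;25;9m🬂[38;2;29;28;10m[48;2;26;25;9m🬂[38;2;29;28;10m[48;2;26;25;9m🬂[38;2;29;28;10m[48;2;54;127;54m🬂[38;2;29;28;10m[48;2;54;127;54m🬂[38;2;29;28;10m[48;2;54;127;54m🬀[38;2;54;127;54m[48;2;29;28;10m🬺[38;2;54;127;54m[48;2;28;27;9m🬱[38;2;29;28;10m[48;2;26;25;9m🬂[38;2;29;28;10m[48;2;26;25;9m🬂[0m
[38;2;23;23;8m[48;2;21;21;8m🬎[38;2;23;23;8m[48;2;21;21;8m🬎[38;2;23;23;8m[48;2;21;21;8m🬎[38;2;54;127;54m[48;2;10;23;10m🬆[38;2;54;127;54m[48;2;10;23;10m🬂[38;2;54;127;54m[48;2;10;23;10m🬂[38;2;54;127;54m[48;2;10;23;10m🬂[38;2;54;127;54m[48;2;10;23;10m🬂[38;2;54;127;54m[48;2;16;22;9m🬂[38;2;23;23;8m[48;2;21;21;8m🬎[0m
[38;2;19;19;7m[48;2;17;17;7m🬎[38;2;19;19;7m[48;2;17;17;7m🬎[38;2;19;19;7m[48;2;17;17;7m🬎[38;2;10;23;10m[48;2;17;17;7m🬬[38;2;10;23;10m[48;2;10;23;10m [38;2;10;23;10m[48;2;10;23;10m [38;2;10;23;10m[48;2;10;23;10m [38;2;10;23;10m[48;2;10;23;10m [38;2;10;23;10m[48;2;18;18;7m▌[38;2;19;19;7m[48;2;17;17;7m🬎[0m
[38;2;15;15;6m[48;2;13;13;6m🬎[38;2;15;15;6m[48;2;13;13;6m🬎[38;2;15;15;6m[48;2;13;13;6m🬎[38;2;10;23;10m[48;2;14;14;6m▐[38;2;10;23;10m[48;2;10;23;10m [38;2;10;23;10m[48;2;10;23;10m [38;2;10;23;10m[48;2;10;23;10m [38;2;10;23;10m[48;2;10;23;10m [38;2;15;15;6m[48;2;13;13;6m🬎[38;2;15;15;6m[48;2;13;13;6m🬎[0m
[38;2;10;11;5m[48;2;9;10;5m🬎[38;2;10;11;5m[48;2;9;10;5m🬎[38;2;10;11;5m[48;2;9;10;5m🬎[38;2;10;23;10m[48;2;10;11;5m▐[38;2;10;23;10m[48;2;10;23;10m [38;2;10;23;10m[48;2;10;23;10m [38;2;10;23;10m[48;2;10;23;10m [38;2;10;23;10m[48;2;9;10;5m🬕[38;2;10;11;5m[48;2;9;10;5m🬎[38;2;10;11;5m[48;2;9;10;5m🬎[0m
</frame>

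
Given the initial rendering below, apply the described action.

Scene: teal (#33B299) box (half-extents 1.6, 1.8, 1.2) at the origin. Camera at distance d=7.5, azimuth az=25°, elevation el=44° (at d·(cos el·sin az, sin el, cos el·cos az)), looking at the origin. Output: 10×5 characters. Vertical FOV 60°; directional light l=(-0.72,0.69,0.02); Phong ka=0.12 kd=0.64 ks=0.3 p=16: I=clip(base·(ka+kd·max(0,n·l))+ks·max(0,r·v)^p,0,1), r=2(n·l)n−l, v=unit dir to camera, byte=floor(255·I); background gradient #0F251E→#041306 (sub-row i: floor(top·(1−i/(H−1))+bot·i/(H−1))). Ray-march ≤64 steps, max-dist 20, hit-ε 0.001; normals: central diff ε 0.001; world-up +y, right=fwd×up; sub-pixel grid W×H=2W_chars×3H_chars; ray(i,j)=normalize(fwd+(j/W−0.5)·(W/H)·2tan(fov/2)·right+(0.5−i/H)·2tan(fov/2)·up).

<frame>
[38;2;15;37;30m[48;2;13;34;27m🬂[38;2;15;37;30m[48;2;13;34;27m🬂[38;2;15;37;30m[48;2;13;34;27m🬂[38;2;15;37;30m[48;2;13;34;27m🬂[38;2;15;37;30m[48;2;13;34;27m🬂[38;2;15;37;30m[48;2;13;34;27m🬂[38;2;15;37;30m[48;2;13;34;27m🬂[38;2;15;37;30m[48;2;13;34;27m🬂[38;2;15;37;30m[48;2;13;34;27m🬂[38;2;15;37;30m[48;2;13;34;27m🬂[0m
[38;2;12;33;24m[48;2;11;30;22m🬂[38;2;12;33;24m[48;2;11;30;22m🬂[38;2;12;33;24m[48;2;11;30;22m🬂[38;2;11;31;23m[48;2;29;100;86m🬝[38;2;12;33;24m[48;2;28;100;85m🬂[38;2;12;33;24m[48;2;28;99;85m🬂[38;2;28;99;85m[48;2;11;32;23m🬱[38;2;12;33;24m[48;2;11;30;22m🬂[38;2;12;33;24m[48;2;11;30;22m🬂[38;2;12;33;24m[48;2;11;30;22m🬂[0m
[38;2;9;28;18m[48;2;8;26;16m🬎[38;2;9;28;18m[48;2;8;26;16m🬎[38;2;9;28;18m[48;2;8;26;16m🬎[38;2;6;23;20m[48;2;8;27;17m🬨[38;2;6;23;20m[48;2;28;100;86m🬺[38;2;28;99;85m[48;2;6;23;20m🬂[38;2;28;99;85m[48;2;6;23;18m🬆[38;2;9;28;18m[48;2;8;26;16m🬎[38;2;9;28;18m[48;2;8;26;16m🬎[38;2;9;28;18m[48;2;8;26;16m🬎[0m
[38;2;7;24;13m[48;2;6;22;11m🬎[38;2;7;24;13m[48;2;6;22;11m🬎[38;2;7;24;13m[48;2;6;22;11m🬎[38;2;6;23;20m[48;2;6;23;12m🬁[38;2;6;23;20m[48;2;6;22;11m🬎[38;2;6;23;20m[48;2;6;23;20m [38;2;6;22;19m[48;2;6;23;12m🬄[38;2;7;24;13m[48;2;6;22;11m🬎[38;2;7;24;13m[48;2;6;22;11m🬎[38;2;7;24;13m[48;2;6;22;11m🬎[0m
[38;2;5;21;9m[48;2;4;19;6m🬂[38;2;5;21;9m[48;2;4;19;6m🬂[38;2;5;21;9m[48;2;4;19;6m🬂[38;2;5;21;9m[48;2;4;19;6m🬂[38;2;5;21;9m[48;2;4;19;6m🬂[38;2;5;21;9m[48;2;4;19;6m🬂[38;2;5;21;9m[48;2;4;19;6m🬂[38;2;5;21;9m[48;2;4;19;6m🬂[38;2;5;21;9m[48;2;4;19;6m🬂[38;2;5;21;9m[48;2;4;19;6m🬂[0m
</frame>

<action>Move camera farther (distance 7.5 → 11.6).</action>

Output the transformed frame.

<frame>
[38;2;15;37;30m[48;2;13;34;27m🬂[38;2;15;37;30m[48;2;13;34;27m🬂[38;2;15;37;30m[48;2;13;34;27m🬂[38;2;15;37;30m[48;2;13;34;27m🬂[38;2;15;37;30m[48;2;13;34;27m🬂[38;2;15;37;30m[48;2;13;34;27m🬂[38;2;15;37;30m[48;2;13;34;27m🬂[38;2;15;37;30m[48;2;13;34;27m🬂[38;2;15;37;30m[48;2;13;34;27m🬂[38;2;15;37;30m[48;2;13;34;27m🬂[0m
[38;2;12;33;24m[48;2;11;30;22m🬂[38;2;12;33;24m[48;2;11;30;22m🬂[38;2;12;33;24m[48;2;11;30;22m🬂[38;2;12;33;24m[48;2;11;30;22m🬂[38;2;11;31;23m[48;2;28;100;86m🬝[38;2;28;99;85m[48;2;11;31;23m🬏[38;2;12;33;24m[48;2;11;30;22m🬂[38;2;12;33;24m[48;2;11;30;22m🬂[38;2;12;33;24m[48;2;11;30;22m🬂[38;2;12;33;24m[48;2;11;30;22m🬂[0m
[38;2;9;28;18m[48;2;8;26;16m🬎[38;2;9;28;18m[48;2;8;26;16m🬎[38;2;9;28;18m[48;2;8;26;16m🬎[38;2;9;28;18m[48;2;8;26;16m🬎[38;2;28;100;86m[48;2;6;23;20m🬂[38;2;28;99;85m[48;2;6;23;20m🬊[38;2;28;99;85m[48;2;7;25;17m🬀[38;2;9;28;18m[48;2;8;26;16m🬎[38;2;9;28;18m[48;2;8;26;16m🬎[38;2;9;28;18m[48;2;8;26;16m🬎[0m
[38;2;7;24;13m[48;2;6;22;11m🬎[38;2;7;24;13m[48;2;6;22;11m🬎[38;2;7;24;13m[48;2;6;22;11m🬎[38;2;7;24;13m[48;2;6;22;11m🬎[38;2;6;23;20m[48;2;6;23;11m🬂[38;2;6;23;20m[48;2;6;22;11m🬊[38;2;7;24;13m[48;2;6;22;11m🬎[38;2;7;24;13m[48;2;6;22;11m🬎[38;2;7;24;13m[48;2;6;22;11m🬎[38;2;7;24;13m[48;2;6;22;11m🬎[0m
[38;2;5;21;9m[48;2;4;19;6m🬂[38;2;5;21;9m[48;2;4;19;6m🬂[38;2;5;21;9m[48;2;4;19;6m🬂[38;2;5;21;9m[48;2;4;19;6m🬂[38;2;5;21;9m[48;2;4;19;6m🬂[38;2;5;21;9m[48;2;4;19;6m🬂[38;2;5;21;9m[48;2;4;19;6m🬂[38;2;5;21;9m[48;2;4;19;6m🬂[38;2;5;21;9m[48;2;4;19;6m🬂[38;2;5;21;9m[48;2;4;19;6m🬂[0m
</frame>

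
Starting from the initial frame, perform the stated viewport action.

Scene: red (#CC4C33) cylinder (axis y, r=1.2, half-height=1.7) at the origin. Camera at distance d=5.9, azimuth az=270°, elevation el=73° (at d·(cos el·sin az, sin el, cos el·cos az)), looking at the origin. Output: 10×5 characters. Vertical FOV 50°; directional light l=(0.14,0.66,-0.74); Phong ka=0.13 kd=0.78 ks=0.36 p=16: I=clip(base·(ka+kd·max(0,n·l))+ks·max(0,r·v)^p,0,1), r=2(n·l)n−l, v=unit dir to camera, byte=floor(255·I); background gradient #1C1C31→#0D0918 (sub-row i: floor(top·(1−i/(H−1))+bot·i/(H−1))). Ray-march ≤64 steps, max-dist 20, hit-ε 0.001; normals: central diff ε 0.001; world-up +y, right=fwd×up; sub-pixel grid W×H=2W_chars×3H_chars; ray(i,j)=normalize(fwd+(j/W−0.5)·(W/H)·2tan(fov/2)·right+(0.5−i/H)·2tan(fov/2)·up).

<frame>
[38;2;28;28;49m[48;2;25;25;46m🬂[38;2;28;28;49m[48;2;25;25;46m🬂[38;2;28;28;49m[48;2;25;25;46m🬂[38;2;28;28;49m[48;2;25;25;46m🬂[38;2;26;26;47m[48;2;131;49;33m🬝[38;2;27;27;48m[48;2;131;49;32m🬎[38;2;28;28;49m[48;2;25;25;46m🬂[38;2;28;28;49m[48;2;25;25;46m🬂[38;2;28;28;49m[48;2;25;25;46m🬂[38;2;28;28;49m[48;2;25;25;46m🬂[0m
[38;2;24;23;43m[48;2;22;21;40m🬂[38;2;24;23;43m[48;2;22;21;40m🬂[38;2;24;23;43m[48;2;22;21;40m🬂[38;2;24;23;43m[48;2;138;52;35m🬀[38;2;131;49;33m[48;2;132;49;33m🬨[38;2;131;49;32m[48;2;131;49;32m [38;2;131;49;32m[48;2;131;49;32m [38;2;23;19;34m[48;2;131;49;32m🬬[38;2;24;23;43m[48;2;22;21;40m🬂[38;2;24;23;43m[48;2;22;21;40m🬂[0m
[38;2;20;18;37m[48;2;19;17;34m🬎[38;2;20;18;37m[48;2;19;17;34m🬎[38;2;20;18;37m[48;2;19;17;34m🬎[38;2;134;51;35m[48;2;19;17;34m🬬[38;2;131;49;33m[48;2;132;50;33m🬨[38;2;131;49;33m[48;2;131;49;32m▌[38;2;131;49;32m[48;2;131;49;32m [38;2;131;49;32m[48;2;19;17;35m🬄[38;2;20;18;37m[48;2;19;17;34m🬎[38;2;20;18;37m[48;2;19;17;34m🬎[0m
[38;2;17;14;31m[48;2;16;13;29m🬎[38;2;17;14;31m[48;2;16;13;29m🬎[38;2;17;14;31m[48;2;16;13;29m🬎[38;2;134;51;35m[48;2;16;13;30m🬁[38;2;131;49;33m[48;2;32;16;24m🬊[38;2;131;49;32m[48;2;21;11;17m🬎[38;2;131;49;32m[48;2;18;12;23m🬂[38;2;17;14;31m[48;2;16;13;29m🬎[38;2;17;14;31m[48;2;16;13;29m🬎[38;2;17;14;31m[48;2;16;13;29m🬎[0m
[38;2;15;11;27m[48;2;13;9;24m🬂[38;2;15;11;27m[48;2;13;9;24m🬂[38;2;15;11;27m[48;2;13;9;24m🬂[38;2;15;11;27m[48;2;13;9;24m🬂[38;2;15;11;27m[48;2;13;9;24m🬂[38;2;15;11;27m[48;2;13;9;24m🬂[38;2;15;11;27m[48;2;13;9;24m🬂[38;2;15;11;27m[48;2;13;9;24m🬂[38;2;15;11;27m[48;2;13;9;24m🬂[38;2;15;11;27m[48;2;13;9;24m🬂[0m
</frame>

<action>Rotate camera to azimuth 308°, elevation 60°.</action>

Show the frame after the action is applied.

<frame>
[38;2;28;28;49m[48;2;25;25;46m🬂[38;2;28;28;49m[48;2;25;25;46m🬂[38;2;28;28;49m[48;2;25;25;46m🬂[38;2;28;28;49m[48;2;25;25;46m🬂[38;2;27;27;48m[48;2;148;66;50m🬎[38;2;27;27;48m[48;2;137;55;39m🬎[38;2;133;51;35m[48;2;26;26;47m🬏[38;2;28;28;49m[48;2;25;25;46m🬂[38;2;28;28;49m[48;2;25;25;46m🬂[38;2;28;28;49m[48;2;25;25;46m🬂[0m
[38;2;24;23;43m[48;2;22;21;40m🬂[38;2;24;23;43m[48;2;22;21;40m🬂[38;2;24;23;43m[48;2;22;21;40m🬂[38;2;24;23;43m[48;2;172;89;73m🬀[38;2;146;64;48m[48;2;156;73;57m▐[38;2;136;54;37m[48;2;140;58;42m▐[38;2;134;51;35m[48;2;132;50;34m▌[38;2;132;49;33m[48;2;23;22;41m🬓[38;2;24;23;43m[48;2;22;21;40m🬂[38;2;24;23;43m[48;2;22;21;40m🬂[0m
[38;2;20;18;37m[48;2;19;17;34m🬎[38;2;20;18;37m[48;2;19;17;34m🬎[38;2;20;18;37m[48;2;19;17;34m🬎[38;2;169;86;70m[48;2;21;14;25m🬊[38;2;148;65;49m[48;2;26;9;6m🬬[38;2;139;56;40m[48;2;135;52;36m▌[38;2;132;50;34m[48;2;26;9;6m🬎[38;2;132;49;33m[48;2;19;17;35m🬀[38;2;20;18;37m[48;2;19;17;34m🬎[38;2;20;18;37m[48;2;19;17;34m🬎[0m
[38;2;17;14;31m[48;2;16;13;29m🬎[38;2;17;14;31m[48;2;16;13;29m🬎[38;2;17;14;31m[48;2;16;13;29m🬎[38;2;17;14;31m[48;2;16;13;29m🬎[38;2;26;9;6m[48;2;26;9;6m [38;2;26;9;6m[48;2;26;9;6m [38;2;26;9;6m[48;2;17;14;30m▌[38;2;17;14;31m[48;2;16;13;29m🬎[38;2;17;14;31m[48;2;16;13;29m🬎[38;2;17;14;31m[48;2;16;13;29m🬎[0m
[38;2;15;11;27m[48;2;13;9;24m🬂[38;2;15;11;27m[48;2;13;9;24m🬂[38;2;15;11;27m[48;2;13;9;24m🬂[38;2;15;11;27m[48;2;13;9;24m🬂[38;2;15;11;27m[48;2;13;9;24m🬂[38;2;15;11;27m[48;2;13;9;24m🬂[38;2;15;11;27m[48;2;13;9;24m🬂[38;2;15;11;27m[48;2;13;9;24m🬂[38;2;15;11;27m[48;2;13;9;24m🬂[38;2;15;11;27m[48;2;13;9;24m🬂[0m
</frame>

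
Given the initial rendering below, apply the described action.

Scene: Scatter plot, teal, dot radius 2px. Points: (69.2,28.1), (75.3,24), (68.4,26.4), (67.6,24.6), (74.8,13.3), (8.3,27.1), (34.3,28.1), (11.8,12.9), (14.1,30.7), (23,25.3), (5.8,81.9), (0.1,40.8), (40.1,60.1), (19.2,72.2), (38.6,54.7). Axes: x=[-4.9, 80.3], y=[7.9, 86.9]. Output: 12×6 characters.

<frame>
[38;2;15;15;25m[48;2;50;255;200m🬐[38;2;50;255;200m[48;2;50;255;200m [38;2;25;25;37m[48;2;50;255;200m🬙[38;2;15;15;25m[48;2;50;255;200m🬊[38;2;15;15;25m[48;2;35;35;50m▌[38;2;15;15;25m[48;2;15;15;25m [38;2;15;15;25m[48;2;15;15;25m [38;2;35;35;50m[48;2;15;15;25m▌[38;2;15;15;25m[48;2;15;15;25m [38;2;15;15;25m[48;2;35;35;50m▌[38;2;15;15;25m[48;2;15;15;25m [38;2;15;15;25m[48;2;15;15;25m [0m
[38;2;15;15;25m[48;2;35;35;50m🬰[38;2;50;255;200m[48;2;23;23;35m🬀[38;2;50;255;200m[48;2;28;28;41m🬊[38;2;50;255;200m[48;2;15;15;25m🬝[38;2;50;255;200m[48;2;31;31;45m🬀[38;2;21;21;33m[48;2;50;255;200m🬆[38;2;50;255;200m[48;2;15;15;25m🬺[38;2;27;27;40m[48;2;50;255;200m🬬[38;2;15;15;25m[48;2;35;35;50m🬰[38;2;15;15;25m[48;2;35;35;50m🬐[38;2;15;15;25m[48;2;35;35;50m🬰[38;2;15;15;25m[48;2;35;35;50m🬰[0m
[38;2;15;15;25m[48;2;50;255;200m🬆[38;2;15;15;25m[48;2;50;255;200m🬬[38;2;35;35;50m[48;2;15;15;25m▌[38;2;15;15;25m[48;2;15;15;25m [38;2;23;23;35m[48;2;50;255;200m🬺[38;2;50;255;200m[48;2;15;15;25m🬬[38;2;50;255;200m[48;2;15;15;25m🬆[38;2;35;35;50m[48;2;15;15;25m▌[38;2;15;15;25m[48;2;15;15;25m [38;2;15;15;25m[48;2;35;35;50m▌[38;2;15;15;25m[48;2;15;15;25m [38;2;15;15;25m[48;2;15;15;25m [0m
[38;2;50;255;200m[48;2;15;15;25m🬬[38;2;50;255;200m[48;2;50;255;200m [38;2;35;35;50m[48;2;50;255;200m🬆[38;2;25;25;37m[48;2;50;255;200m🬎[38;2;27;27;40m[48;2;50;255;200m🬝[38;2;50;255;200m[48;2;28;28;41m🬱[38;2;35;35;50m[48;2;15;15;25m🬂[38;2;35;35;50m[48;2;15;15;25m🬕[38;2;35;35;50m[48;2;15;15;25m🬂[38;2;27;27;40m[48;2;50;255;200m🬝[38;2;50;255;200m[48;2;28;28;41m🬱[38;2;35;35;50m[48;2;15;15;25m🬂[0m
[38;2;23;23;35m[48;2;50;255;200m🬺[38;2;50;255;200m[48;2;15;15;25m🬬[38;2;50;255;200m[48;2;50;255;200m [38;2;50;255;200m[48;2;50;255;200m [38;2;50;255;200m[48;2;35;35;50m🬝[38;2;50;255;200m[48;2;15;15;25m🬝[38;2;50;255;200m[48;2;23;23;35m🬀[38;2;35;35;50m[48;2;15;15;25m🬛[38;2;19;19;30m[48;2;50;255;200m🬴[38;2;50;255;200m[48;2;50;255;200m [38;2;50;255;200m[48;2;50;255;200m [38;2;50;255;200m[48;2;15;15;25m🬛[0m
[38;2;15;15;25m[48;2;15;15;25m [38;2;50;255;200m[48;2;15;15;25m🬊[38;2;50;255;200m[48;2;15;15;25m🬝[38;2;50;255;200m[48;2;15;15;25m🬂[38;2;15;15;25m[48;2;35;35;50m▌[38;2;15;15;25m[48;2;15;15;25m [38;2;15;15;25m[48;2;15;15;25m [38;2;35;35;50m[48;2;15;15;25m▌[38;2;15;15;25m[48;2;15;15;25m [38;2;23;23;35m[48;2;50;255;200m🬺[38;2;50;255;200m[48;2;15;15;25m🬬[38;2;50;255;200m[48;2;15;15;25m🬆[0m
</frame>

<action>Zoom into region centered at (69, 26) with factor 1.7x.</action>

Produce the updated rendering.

<frame>
[38;2;15;15;25m[48;2;15;15;25m [38;2;15;15;25m[48;2;15;15;25m [38;2;35;35;50m[48;2;15;15;25m▌[38;2;15;15;25m[48;2;15;15;25m [38;2;15;15;25m[48;2;35;35;50m▌[38;2;15;15;25m[48;2;15;15;25m [38;2;15;15;25m[48;2;15;15;25m [38;2;35;35;50m[48;2;15;15;25m▌[38;2;15;15;25m[48;2;15;15;25m [38;2;15;15;25m[48;2;35;35;50m▌[38;2;15;15;25m[48;2;15;15;25m [38;2;15;15;25m[48;2;15;15;25m [0m
[38;2;15;15;25m[48;2;35;35;50m🬰[38;2;15;15;25m[48;2;35;35;50m🬰[38;2;35;35;50m[48;2;15;15;25m🬛[38;2;15;15;25m[48;2;35;35;50m🬰[38;2;15;15;25m[48;2;35;35;50m🬐[38;2;23;23;35m[48;2;50;255;200m🬝[38;2;15;15;25m[48;2;35;35;50m🬰[38;2;35;35;50m[48;2;15;15;25m🬛[38;2;15;15;25m[48;2;35;35;50m🬰[38;2;15;15;25m[48;2;35;35;50m🬐[38;2;15;15;25m[48;2;35;35;50m🬰[38;2;15;15;25m[48;2;35;35;50m🬰[0m
[38;2;15;15;25m[48;2;15;15;25m [38;2;15;15;25m[48;2;15;15;25m [38;2;35;35;50m[48;2;15;15;25m▌[38;2;15;15;25m[48;2;15;15;25m [38;2;20;20;31m[48;2;50;255;200m🬕[38;2;50;255;200m[48;2;50;255;200m [38;2;50;255;200m[48;2;15;15;25m🬺[38;2;21;21;33m[48;2;50;255;200m🬊[38;2;15;15;25m[48;2;15;15;25m [38;2;15;15;25m[48;2;35;35;50m▌[38;2;15;15;25m[48;2;15;15;25m [38;2;15;15;25m[48;2;15;15;25m [0m
[38;2;35;35;50m[48;2;15;15;25m🬂[38;2;35;35;50m[48;2;15;15;25m🬂[38;2;35;35;50m[48;2;15;15;25m🬕[38;2;35;35;50m[48;2;15;15;25m🬂[38;2;50;255;200m[48;2;21;21;33m🬊[38;2;50;255;200m[48;2;15;15;25m🬝[38;2;50;255;200m[48;2;15;15;25m🬊[38;2;50;255;200m[48;2;15;15;25m🬝[38;2;50;255;200m[48;2;19;19;30m🬀[38;2;35;35;50m[48;2;15;15;25m🬨[38;2;35;35;50m[48;2;15;15;25m🬂[38;2;35;35;50m[48;2;15;15;25m🬂[0m
[38;2;15;15;25m[48;2;35;35;50m🬰[38;2;15;15;25m[48;2;35;35;50m🬰[38;2;35;35;50m[48;2;15;15;25m🬛[38;2;15;15;25m[48;2;35;35;50m🬰[38;2;15;15;25m[48;2;35;35;50m🬐[38;2;15;15;25m[48;2;35;35;50m🬰[38;2;15;15;25m[48;2;50;255;200m🬐[38;2;50;255;200m[48;2;50;255;200m [38;2;19;19;30m[48;2;50;255;200m🬸[38;2;15;15;25m[48;2;35;35;50m🬐[38;2;15;15;25m[48;2;35;35;50m🬰[38;2;15;15;25m[48;2;35;35;50m🬰[0m
[38;2;15;15;25m[48;2;15;15;25m [38;2;15;15;25m[48;2;15;15;25m [38;2;35;35;50m[48;2;15;15;25m▌[38;2;15;15;25m[48;2;15;15;25m [38;2;15;15;25m[48;2;35;35;50m▌[38;2;15;15;25m[48;2;15;15;25m [38;2;15;15;25m[48;2;15;15;25m [38;2;50;255;200m[48;2;23;23;35m🬀[38;2;15;15;25m[48;2;15;15;25m [38;2;15;15;25m[48;2;35;35;50m▌[38;2;15;15;25m[48;2;15;15;25m [38;2;15;15;25m[48;2;15;15;25m [0m
</frame>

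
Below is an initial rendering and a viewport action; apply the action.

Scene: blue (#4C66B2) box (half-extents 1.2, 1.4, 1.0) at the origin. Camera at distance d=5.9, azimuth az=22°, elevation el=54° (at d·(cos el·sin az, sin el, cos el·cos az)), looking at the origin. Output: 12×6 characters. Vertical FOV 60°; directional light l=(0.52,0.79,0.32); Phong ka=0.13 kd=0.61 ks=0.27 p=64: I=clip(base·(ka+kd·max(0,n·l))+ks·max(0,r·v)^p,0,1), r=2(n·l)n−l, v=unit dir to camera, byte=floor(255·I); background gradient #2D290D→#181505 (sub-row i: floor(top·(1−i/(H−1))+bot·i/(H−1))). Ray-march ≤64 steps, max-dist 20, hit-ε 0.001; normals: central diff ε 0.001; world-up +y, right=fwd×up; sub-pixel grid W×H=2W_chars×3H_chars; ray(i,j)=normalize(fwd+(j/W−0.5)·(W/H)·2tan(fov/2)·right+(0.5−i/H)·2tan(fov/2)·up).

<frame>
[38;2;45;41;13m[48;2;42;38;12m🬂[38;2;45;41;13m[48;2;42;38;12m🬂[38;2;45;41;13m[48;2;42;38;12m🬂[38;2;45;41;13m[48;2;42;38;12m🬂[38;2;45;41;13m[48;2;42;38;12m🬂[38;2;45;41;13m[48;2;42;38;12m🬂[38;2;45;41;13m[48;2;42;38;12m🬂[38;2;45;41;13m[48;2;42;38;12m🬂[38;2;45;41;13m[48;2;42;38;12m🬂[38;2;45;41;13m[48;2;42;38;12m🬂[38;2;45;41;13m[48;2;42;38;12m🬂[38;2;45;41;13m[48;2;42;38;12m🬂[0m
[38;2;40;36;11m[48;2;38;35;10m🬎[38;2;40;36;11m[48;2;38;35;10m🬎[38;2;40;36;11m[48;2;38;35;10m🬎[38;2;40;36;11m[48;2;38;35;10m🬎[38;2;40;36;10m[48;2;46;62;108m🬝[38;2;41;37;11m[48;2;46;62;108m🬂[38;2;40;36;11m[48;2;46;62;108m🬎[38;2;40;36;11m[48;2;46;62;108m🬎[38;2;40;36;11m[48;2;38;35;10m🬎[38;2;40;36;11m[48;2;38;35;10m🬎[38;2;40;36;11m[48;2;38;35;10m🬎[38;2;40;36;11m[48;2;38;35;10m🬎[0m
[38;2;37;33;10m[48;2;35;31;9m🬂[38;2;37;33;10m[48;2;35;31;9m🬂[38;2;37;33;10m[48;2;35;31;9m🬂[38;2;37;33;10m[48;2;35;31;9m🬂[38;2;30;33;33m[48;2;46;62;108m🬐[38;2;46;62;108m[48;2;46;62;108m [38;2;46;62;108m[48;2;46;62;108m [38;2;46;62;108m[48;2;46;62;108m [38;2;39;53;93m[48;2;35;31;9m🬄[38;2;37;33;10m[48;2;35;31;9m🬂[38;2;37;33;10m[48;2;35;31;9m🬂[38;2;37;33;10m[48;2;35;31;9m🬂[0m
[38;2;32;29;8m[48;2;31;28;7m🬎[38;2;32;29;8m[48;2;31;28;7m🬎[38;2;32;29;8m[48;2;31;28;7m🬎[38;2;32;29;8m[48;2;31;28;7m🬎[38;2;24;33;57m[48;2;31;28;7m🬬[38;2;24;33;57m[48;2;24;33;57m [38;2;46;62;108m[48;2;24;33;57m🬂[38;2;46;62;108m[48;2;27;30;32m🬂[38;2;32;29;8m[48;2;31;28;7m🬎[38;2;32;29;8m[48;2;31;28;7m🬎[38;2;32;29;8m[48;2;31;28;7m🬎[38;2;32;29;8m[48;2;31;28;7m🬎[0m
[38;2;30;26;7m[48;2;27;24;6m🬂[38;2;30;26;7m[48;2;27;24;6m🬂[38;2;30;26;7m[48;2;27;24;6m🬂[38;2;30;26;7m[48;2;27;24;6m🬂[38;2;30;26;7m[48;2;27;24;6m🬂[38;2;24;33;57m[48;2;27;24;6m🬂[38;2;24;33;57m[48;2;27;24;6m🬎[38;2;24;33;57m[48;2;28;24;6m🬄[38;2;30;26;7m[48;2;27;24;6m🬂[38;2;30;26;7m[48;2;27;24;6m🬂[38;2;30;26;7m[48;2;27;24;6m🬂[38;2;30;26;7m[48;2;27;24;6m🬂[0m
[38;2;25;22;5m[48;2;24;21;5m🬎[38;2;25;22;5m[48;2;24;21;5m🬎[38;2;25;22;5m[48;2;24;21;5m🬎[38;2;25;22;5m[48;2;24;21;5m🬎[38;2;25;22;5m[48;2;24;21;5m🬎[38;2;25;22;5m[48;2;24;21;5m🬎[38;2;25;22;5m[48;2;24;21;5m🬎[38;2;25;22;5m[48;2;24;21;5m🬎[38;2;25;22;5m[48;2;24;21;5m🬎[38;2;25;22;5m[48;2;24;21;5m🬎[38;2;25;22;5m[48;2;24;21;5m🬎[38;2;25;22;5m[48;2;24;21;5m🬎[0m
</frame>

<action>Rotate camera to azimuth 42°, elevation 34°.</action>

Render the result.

<frame>
[38;2;45;41;13m[48;2;42;38;12m🬂[38;2;45;41;13m[48;2;42;38;12m🬂[38;2;45;41;13m[48;2;42;38;12m🬂[38;2;45;41;13m[48;2;42;38;12m🬂[38;2;45;41;13m[48;2;42;38;12m🬂[38;2;45;41;13m[48;2;42;38;12m🬂[38;2;45;41;13m[48;2;42;38;12m🬂[38;2;45;41;13m[48;2;42;38;12m🬂[38;2;45;41;13m[48;2;42;38;12m🬂[38;2;45;41;13m[48;2;42;38;12m🬂[38;2;45;41;13m[48;2;42;38;12m🬂[38;2;45;41;13m[48;2;42;38;12m🬂[0m
[38;2;40;36;11m[48;2;38;35;10m🬎[38;2;40;36;11m[48;2;38;35;10m🬎[38;2;40;36;11m[48;2;38;35;10m🬎[38;2;40;36;11m[48;2;38;35;10m🬎[38;2;40;36;10m[48;2;46;62;108m🬝[38;2;40;36;11m[48;2;46;62;108m🬎[38;2;40;36;11m[48;2;46;62;108m🬎[38;2;46;62;108m[48;2;40;36;10m🬏[38;2;40;36;11m[48;2;38;35;10m🬎[38;2;40;36;11m[48;2;38;35;10m🬎[38;2;40;36;11m[48;2;38;35;10m🬎[38;2;40;36;11m[48;2;38;35;10m🬎[0m
[38;2;37;33;10m[48;2;35;31;9m🬂[38;2;37;33;10m[48;2;35;31;9m🬂[38;2;37;33;10m[48;2;35;31;9m🬂[38;2;37;33;10m[48;2;35;31;9m🬂[38;2;24;33;57m[48;2;46;62;108m🬺[38;2;46;62;108m[48;2;24;33;57m🬂[38;2;46;62;108m[48;2;28;39;68m🬎[38;2;46;62;108m[48;2;33;45;79m🬆[38;2;36;49;86m[48;2;36;32;9m▌[38;2;37;33;10m[48;2;35;31;9m🬂[38;2;37;33;10m[48;2;35;31;9m🬂[38;2;37;33;10m[48;2;35;31;9m🬂[0m
[38;2;32;29;8m[48;2;31;28;7m🬎[38;2;32;29;8m[48;2;31;28;7m🬎[38;2;32;29;8m[48;2;31;28;7m🬎[38;2;32;29;8m[48;2;31;28;7m🬎[38;2;24;33;57m[48;2;31;28;7m🬨[38;2;24;33;57m[48;2;24;33;57m [38;2;24;33;57m[48;2;33;45;79m▌[38;2;33;45;79m[48;2;33;45;79m [38;2;33;45;79m[48;2;31;28;7m🬀[38;2;32;29;8m[48;2;31;28;7m🬎[38;2;32;29;8m[48;2;31;28;7m🬎[38;2;32;29;8m[48;2;31;28;7m🬎[0m
[38;2;30;26;7m[48;2;27;24;6m🬂[38;2;30;26;7m[48;2;27;24;6m🬂[38;2;30;26;7m[48;2;27;24;6m🬂[38;2;30;26;7m[48;2;27;24;6m🬂[38;2;24;33;57m[48;2;28;24;6m🬁[38;2;24;33;57m[48;2;27;24;6m🬊[38;2;24;33;57m[48;2;33;45;79m▌[38;2;33;45;79m[48;2;27;24;6m🬆[38;2;30;26;7m[48;2;27;24;6m🬂[38;2;30;26;7m[48;2;27;24;6m🬂[38;2;30;26;7m[48;2;27;24;6m🬂[38;2;30;26;7m[48;2;27;24;6m🬂[0m
[38;2;25;22;5m[48;2;24;21;5m🬎[38;2;25;22;5m[48;2;24;21;5m🬎[38;2;25;22;5m[48;2;24;21;5m🬎[38;2;25;22;5m[48;2;24;21;5m🬎[38;2;25;22;5m[48;2;24;21;5m🬎[38;2;25;22;5m[48;2;24;21;5m🬎[38;2;25;22;5m[48;2;24;21;5m🬎[38;2;25;22;5m[48;2;24;21;5m🬎[38;2;25;22;5m[48;2;24;21;5m🬎[38;2;25;22;5m[48;2;24;21;5m🬎[38;2;25;22;5m[48;2;24;21;5m🬎[38;2;25;22;5m[48;2;24;21;5m🬎[0m
</frame>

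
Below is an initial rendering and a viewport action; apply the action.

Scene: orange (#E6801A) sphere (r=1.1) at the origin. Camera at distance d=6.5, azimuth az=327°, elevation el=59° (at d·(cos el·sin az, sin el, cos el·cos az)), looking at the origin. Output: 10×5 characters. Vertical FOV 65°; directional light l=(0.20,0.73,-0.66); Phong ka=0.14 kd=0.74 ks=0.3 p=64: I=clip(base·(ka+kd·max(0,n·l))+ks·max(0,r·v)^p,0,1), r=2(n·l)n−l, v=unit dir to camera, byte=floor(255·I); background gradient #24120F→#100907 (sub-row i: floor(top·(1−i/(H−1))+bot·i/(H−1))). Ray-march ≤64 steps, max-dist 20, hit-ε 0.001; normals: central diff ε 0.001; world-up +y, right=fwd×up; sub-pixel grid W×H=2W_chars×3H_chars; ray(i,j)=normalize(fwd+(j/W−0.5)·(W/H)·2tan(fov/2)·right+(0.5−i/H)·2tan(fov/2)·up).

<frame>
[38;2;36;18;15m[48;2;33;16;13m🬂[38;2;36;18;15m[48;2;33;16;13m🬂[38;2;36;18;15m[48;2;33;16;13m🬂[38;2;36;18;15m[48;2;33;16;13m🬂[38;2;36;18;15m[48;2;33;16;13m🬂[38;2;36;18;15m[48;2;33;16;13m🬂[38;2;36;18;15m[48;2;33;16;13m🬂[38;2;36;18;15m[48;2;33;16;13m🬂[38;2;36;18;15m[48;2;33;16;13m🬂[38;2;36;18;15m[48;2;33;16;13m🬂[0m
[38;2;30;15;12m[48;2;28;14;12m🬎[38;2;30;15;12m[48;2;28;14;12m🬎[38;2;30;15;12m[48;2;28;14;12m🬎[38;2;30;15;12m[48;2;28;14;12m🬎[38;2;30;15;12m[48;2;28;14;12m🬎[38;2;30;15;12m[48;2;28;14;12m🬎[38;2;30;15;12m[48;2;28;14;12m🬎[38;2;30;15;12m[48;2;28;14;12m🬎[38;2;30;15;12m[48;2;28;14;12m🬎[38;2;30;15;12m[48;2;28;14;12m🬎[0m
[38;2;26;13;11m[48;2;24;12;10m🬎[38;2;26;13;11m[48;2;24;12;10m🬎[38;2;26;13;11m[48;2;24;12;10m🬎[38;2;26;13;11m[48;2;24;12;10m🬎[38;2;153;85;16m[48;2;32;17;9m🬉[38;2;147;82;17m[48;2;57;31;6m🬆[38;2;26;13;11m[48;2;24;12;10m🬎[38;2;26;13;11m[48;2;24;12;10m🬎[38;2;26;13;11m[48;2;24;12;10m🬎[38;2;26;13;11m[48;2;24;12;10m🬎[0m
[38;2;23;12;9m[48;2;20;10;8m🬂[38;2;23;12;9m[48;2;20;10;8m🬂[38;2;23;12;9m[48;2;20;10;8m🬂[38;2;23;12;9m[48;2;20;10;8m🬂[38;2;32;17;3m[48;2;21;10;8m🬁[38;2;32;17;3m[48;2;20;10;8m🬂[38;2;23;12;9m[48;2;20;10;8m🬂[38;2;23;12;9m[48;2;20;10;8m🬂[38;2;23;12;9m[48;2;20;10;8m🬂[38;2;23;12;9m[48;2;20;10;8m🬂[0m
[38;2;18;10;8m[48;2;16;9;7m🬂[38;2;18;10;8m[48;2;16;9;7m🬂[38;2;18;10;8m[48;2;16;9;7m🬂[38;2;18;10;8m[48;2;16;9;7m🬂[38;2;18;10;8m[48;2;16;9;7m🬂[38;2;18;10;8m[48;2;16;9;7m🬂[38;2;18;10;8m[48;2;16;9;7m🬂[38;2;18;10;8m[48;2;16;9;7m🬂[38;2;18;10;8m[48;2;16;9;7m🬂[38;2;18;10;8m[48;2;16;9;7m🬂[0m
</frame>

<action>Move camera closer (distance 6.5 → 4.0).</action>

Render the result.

<frame>
[38;2;36;18;15m[48;2;33;16;13m🬂[38;2;36;18;15m[48;2;33;16;13m🬂[38;2;36;18;15m[48;2;33;16;13m🬂[38;2;36;18;15m[48;2;33;16;13m🬂[38;2;36;18;15m[48;2;33;16;13m🬂[38;2;36;18;15m[48;2;33;16;13m🬂[38;2;36;18;15m[48;2;33;16;13m🬂[38;2;36;18;15m[48;2;33;16;13m🬂[38;2;36;18;15m[48;2;33;16;13m🬂[38;2;36;18;15m[48;2;33;16;13m🬂[0m
[38;2;30;15;12m[48;2;28;14;12m🬎[38;2;30;15;12m[48;2;28;14;12m🬎[38;2;30;15;12m[48;2;28;14;12m🬎[38;2;30;15;12m[48;2;28;14;12m🬎[38;2;30;15;12m[48;2;178;98;20m🬎[38;2;30;15;12m[48;2;165;93;20m🬎[38;2;146;81;16m[48;2;30;15;12m🬏[38;2;30;15;12m[48;2;28;14;12m🬎[38;2;30;15;12m[48;2;28;14;12m🬎[38;2;30;15;12m[48;2;28;14;12m🬎[0m
[38;2;26;13;11m[48;2;24;12;10m🬎[38;2;26;13;11m[48;2;24;12;10m🬎[38;2;26;13;11m[48;2;24;12;10m🬎[38;2;125;70;14m[48;2;36;19;9m🬉[38;2;130;72;14m[48;2;81;44;8m🬆[38;2;118;65;13m[48;2;68;37;7m🬆[38;2;93;51;10m[48;2;43;23;4m🬆[38;2;26;13;11m[48;2;24;12;10m🬎[38;2;26;13;11m[48;2;24;12;10m🬎[38;2;26;13;11m[48;2;24;12;10m🬎[0m
[38;2;23;12;9m[48;2;20;10;8m🬂[38;2;23;12;9m[48;2;20;10;8m🬂[38;2;23;12;9m[48;2;20;10;8m🬂[38;2;32;17;3m[48;2;21;10;8m🬁[38;2;32;17;3m[48;2;20;10;8m🬎[38;2;32;17;3m[48;2;20;10;8m🬎[38;2;32;17;3m[48;2;20;10;8m🬆[38;2;23;12;9m[48;2;20;10;8m🬂[38;2;23;12;9m[48;2;20;10;8m🬂[38;2;23;12;9m[48;2;20;10;8m🬂[0m
[38;2;18;10;8m[48;2;16;9;7m🬂[38;2;18;10;8m[48;2;16;9;7m🬂[38;2;18;10;8m[48;2;16;9;7m🬂[38;2;18;10;8m[48;2;16;9;7m🬂[38;2;18;10;8m[48;2;16;9;7m🬂[38;2;18;10;8m[48;2;16;9;7m🬂[38;2;18;10;8m[48;2;16;9;7m🬂[38;2;18;10;8m[48;2;16;9;7m🬂[38;2;18;10;8m[48;2;16;9;7m🬂[38;2;18;10;8m[48;2;16;9;7m🬂[0m
</frame>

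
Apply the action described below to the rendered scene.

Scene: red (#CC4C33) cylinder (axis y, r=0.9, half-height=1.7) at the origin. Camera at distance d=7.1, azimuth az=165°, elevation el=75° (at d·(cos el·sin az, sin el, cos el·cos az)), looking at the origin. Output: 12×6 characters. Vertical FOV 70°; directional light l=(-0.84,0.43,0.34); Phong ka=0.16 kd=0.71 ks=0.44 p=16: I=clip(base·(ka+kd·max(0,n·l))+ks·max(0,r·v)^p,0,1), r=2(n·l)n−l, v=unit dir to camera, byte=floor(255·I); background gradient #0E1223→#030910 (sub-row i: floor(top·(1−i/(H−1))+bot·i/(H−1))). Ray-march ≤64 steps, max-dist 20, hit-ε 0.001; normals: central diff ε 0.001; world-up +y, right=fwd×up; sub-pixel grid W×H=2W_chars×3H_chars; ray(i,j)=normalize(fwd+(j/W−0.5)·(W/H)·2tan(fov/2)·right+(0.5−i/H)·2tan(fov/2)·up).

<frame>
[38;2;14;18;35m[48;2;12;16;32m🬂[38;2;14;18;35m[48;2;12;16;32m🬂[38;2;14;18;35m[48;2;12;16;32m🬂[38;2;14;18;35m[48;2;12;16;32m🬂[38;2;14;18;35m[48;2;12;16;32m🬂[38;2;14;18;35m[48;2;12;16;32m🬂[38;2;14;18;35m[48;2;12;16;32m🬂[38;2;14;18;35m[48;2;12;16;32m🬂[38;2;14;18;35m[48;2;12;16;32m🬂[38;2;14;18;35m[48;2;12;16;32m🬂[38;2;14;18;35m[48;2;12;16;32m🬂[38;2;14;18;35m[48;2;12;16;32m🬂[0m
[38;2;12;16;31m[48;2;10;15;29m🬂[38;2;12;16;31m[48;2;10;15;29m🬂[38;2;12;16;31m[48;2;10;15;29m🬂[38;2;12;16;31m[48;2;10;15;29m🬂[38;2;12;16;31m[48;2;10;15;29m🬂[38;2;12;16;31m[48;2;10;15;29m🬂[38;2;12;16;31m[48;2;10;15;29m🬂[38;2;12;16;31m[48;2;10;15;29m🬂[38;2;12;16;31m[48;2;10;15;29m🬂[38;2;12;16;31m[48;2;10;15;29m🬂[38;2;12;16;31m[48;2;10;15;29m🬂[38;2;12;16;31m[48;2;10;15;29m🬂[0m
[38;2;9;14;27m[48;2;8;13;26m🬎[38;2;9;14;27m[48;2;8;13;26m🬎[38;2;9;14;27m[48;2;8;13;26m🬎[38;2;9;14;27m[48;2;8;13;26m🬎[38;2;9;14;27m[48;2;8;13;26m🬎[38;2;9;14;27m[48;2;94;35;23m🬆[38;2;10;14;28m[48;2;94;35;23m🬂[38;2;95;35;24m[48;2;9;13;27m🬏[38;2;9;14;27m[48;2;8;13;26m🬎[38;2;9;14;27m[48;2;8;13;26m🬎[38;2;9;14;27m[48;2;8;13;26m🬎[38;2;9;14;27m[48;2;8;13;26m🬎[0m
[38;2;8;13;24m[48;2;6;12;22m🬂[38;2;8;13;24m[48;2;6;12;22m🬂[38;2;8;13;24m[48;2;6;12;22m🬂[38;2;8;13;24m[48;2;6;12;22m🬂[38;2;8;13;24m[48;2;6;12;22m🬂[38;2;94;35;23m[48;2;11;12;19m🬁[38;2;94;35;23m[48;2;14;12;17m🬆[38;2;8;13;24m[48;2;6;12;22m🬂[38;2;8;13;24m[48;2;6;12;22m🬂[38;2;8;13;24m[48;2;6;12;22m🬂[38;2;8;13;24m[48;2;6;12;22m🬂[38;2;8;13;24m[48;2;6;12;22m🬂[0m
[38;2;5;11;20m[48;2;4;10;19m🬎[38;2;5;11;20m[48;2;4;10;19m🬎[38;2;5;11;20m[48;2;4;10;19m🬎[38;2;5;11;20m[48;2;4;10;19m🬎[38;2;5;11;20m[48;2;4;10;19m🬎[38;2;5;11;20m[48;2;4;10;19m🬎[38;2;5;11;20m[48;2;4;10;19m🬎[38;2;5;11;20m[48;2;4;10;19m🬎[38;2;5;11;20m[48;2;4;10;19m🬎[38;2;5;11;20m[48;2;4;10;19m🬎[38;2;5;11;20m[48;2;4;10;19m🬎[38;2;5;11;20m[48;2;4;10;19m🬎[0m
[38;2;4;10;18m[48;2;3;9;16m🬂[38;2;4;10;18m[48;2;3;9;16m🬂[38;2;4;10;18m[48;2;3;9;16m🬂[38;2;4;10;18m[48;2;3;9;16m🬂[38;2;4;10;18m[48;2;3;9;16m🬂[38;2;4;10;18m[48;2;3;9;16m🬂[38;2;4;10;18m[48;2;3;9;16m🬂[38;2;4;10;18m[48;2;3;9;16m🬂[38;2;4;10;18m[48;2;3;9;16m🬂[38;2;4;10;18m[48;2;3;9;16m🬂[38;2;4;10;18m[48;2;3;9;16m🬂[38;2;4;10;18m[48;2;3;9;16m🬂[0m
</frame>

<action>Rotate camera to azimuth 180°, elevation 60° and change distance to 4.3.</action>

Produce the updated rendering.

<frame>
[38;2;14;18;35m[48;2;12;16;32m🬂[38;2;14;18;35m[48;2;12;16;32m🬂[38;2;14;18;35m[48;2;12;16;32m🬂[38;2;14;18;35m[48;2;12;16;32m🬂[38;2;14;18;35m[48;2;12;16;32m🬂[38;2;14;18;35m[48;2;12;16;32m🬂[38;2;14;18;35m[48;2;12;16;32m🬂[38;2;14;18;35m[48;2;12;16;32m🬂[38;2;14;18;35m[48;2;12;16;32m🬂[38;2;14;18;35m[48;2;12;16;32m🬂[38;2;14;18;35m[48;2;12;16;32m🬂[38;2;14;18;35m[48;2;12;16;32m🬂[0m
[38;2;12;16;31m[48;2;10;15;29m🬂[38;2;12;16;31m[48;2;10;15;29m🬂[38;2;12;16;31m[48;2;10;15;29m🬂[38;2;12;16;31m[48;2;10;15;29m🬂[38;2;11;15;30m[48;2;94;35;23m🬆[38;2;94;35;23m[48;2;94;35;23m [38;2;94;35;23m[48;2;94;35;23m [38;2;95;35;23m[48;2;12;16;31m🬺[38;2;96;36;25m[48;2;11;15;30m🬏[38;2;12;16;31m[48;2;10;15;29m🬂[38;2;12;16;31m[48;2;10;15;29m🬂[38;2;12;16;31m[48;2;10;15;29m🬂[0m
[38;2;9;14;27m[48;2;8;13;26m🬎[38;2;9;14;27m[48;2;8;13;26m🬎[38;2;9;14;27m[48;2;8;13;26m🬎[38;2;9;14;27m[48;2;8;13;26m🬎[38;2;94;35;23m[48;2;16;13;20m🬊[38;2;94;35;23m[48;2;94;35;23m [38;2;94;35;23m[48;2;94;35;23m [38;2;95;35;23m[48;2;79;29;19m🬝[38;2;96;36;25m[48;2;8;13;26m🬀[38;2;9;14;27m[48;2;8;13;26m🬎[38;2;9;14;27m[48;2;8;13;26m🬎[38;2;9;14;27m[48;2;8;13;26m🬎[0m
[38;2;8;13;24m[48;2;6;12;22m🬂[38;2;8;13;24m[48;2;6;12;22m🬂[38;2;8;13;24m[48;2;6;12;22m🬂[38;2;8;13;24m[48;2;6;12;22m🬂[38;2;8;13;24m[48;2;6;12;22m🬂[38;2;32;12;8m[48;2;32;12;8m [38;2;32;12;8m[48;2;32;12;8m [38;2;73;27;18m[48;2;16;13;20m🬓[38;2;8;13;24m[48;2;6;12;22m🬂[38;2;8;13;24m[48;2;6;12;22m🬂[38;2;8;13;24m[48;2;6;12;22m🬂[38;2;8;13;24m[48;2;6;12;22m🬂[0m
[38;2;5;11;20m[48;2;4;10;19m🬎[38;2;5;11;20m[48;2;4;10;19m🬎[38;2;5;11;20m[48;2;4;10;19m🬎[38;2;5;11;20m[48;2;4;10;19m🬎[38;2;5;11;20m[48;2;4;10;19m🬎[38;2;32;12;8m[48;2;4;10;19m🬁[38;2;32;12;8m[48;2;4;10;19m🬂[38;2;5;11;20m[48;2;4;10;19m🬎[38;2;5;11;20m[48;2;4;10;19m🬎[38;2;5;11;20m[48;2;4;10;19m🬎[38;2;5;11;20m[48;2;4;10;19m🬎[38;2;5;11;20m[48;2;4;10;19m🬎[0m
[38;2;4;10;18m[48;2;3;9;16m🬂[38;2;4;10;18m[48;2;3;9;16m🬂[38;2;4;10;18m[48;2;3;9;16m🬂[38;2;4;10;18m[48;2;3;9;16m🬂[38;2;4;10;18m[48;2;3;9;16m🬂[38;2;4;10;18m[48;2;3;9;16m🬂[38;2;4;10;18m[48;2;3;9;16m🬂[38;2;4;10;18m[48;2;3;9;16m🬂[38;2;4;10;18m[48;2;3;9;16m🬂[38;2;4;10;18m[48;2;3;9;16m🬂[38;2;4;10;18m[48;2;3;9;16m🬂[38;2;4;10;18m[48;2;3;9;16m🬂[0m
</frame>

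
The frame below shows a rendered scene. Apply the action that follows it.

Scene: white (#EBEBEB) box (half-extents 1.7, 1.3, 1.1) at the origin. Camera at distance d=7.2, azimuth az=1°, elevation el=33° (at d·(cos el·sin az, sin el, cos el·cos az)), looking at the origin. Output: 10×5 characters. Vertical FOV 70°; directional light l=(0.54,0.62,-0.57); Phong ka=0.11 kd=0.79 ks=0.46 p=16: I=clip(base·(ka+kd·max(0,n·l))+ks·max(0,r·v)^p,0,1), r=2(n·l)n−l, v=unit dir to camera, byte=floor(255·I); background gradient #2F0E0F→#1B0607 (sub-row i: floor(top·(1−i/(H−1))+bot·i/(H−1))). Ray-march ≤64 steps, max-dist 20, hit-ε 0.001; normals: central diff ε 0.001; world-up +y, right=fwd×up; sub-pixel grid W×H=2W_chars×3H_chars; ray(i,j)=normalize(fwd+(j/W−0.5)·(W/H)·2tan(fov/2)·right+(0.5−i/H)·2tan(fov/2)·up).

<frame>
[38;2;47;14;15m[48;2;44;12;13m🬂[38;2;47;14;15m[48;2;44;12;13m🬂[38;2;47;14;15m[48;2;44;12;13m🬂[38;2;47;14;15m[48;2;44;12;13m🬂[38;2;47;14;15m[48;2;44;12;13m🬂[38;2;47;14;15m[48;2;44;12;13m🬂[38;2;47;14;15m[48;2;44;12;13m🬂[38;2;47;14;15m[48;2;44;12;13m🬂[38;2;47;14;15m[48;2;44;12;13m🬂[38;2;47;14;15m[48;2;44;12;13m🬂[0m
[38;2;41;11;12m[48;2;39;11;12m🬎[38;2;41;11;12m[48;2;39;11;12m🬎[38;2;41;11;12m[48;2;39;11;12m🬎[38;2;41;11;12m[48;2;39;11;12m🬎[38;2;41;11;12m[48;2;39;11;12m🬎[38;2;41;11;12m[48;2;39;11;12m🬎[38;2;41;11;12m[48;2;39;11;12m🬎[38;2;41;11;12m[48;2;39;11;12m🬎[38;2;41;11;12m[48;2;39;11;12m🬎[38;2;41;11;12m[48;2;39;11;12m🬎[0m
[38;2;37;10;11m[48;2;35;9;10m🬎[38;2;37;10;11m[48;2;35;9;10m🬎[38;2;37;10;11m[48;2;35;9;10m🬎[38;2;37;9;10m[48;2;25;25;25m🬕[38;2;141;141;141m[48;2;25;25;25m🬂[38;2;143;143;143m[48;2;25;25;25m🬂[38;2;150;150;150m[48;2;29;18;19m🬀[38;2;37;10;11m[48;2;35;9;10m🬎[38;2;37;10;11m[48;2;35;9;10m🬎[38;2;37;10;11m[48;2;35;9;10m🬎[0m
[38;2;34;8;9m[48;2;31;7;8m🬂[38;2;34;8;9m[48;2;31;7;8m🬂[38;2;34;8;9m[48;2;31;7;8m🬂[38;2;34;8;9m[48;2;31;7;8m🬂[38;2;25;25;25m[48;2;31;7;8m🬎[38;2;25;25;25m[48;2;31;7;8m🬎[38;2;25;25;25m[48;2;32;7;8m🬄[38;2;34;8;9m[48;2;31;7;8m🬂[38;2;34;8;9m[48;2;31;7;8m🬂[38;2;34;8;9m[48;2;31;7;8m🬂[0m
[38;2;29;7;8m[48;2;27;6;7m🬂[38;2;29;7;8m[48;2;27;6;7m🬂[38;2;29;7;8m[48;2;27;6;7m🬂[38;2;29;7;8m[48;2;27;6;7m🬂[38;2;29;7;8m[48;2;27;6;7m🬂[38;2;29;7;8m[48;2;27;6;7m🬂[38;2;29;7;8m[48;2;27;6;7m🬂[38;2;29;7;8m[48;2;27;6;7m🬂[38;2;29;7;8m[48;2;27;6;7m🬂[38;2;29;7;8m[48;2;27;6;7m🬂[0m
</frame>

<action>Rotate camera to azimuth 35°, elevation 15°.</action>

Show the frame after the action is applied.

<frame>
[38;2;47;14;15m[48;2;44;12;13m🬂[38;2;47;14;15m[48;2;44;12;13m🬂[38;2;47;14;15m[48;2;44;12;13m🬂[38;2;47;14;15m[48;2;44;12;13m🬂[38;2;47;14;15m[48;2;44;12;13m🬂[38;2;47;14;15m[48;2;44;12;13m🬂[38;2;47;14;15m[48;2;44;12;13m🬂[38;2;47;14;15m[48;2;44;12;13m🬂[38;2;47;14;15m[48;2;44;12;13m🬂[38;2;47;14;15m[48;2;44;12;13m🬂[0m
[38;2;41;11;12m[48;2;39;11;12m🬎[38;2;41;11;12m[48;2;39;11;12m🬎[38;2;41;11;12m[48;2;39;11;12m🬎[38;2;41;11;12m[48;2;39;11;12m🬎[38;2;41;11;12m[48;2;39;11;12m🬎[38;2;41;11;12m[48;2;39;11;12m🬎[38;2;41;11;12m[48;2;39;11;12m🬎[38;2;41;11;12m[48;2;39;11;12m🬎[38;2;41;11;12m[48;2;39;11;12m🬎[38;2;41;11;12m[48;2;39;11;12m🬎[0m
[38;2;37;10;11m[48;2;35;9;10m🬎[38;2;37;10;11m[48;2;35;9;10m🬎[38;2;37;10;11m[48;2;35;9;10m🬎[38;2;36;9;10m[48;2;25;25;25m🬲[38;2;25;25;25m[48;2;25;25;25m [38;2;25;25;25m[48;2;25;25;25m [38;2;126;126;126m[48;2;126;126;126m [38;2;37;10;11m[48;2;35;9;10m🬎[38;2;37;10;11m[48;2;35;9;10m🬎[38;2;37;10;11m[48;2;35;9;10m🬎[0m
[38;2;34;8;9m[48;2;31;7;8m🬂[38;2;34;8;9m[48;2;31;7;8m🬂[38;2;34;8;9m[48;2;31;7;8m🬂[38;2;34;8;9m[48;2;31;7;8m🬂[38;2;25;25;25m[48;2;31;7;8m🬂[38;2;25;25;25m[48;2;31;7;8m🬎[38;2;126;126;126m[48;2;32;7;8m🬄[38;2;34;8;9m[48;2;31;7;8m🬂[38;2;34;8;9m[48;2;31;7;8m🬂[38;2;34;8;9m[48;2;31;7;8m🬂[0m
[38;2;29;7;8m[48;2;27;6;7m🬂[38;2;29;7;8m[48;2;27;6;7m🬂[38;2;29;7;8m[48;2;27;6;7m🬂[38;2;29;7;8m[48;2;27;6;7m🬂[38;2;29;7;8m[48;2;27;6;7m🬂[38;2;29;7;8m[48;2;27;6;7m🬂[38;2;29;7;8m[48;2;27;6;7m🬂[38;2;29;7;8m[48;2;27;6;7m🬂[38;2;29;7;8m[48;2;27;6;7m🬂[38;2;29;7;8m[48;2;27;6;7m🬂[0m
</frame>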